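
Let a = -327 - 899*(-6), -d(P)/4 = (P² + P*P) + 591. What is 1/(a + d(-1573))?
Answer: -1/19791929 ≈ -5.0526e-8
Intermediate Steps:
d(P) = -2364 - 8*P² (d(P) = -4*((P² + P*P) + 591) = -4*((P² + P²) + 591) = -4*(2*P² + 591) = -4*(591 + 2*P²) = -2364 - 8*P²)
a = 5067 (a = -327 + 5394 = 5067)
1/(a + d(-1573)) = 1/(5067 + (-2364 - 8*(-1573)²)) = 1/(5067 + (-2364 - 8*2474329)) = 1/(5067 + (-2364 - 19794632)) = 1/(5067 - 19796996) = 1/(-19791929) = -1/19791929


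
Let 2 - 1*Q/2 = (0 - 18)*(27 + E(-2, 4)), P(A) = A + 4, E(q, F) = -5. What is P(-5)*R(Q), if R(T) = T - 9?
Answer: -787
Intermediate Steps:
P(A) = 4 + A
Q = 796 (Q = 4 - 2*(0 - 18)*(27 - 5) = 4 - (-36)*22 = 4 - 2*(-396) = 4 + 792 = 796)
R(T) = -9 + T
P(-5)*R(Q) = (4 - 5)*(-9 + 796) = -1*787 = -787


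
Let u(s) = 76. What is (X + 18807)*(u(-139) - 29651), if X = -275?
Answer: -548083900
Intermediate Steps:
(X + 18807)*(u(-139) - 29651) = (-275 + 18807)*(76 - 29651) = 18532*(-29575) = -548083900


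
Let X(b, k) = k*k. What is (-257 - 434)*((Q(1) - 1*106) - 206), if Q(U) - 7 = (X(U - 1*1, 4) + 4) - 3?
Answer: 199008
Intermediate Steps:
X(b, k) = k**2
Q(U) = 24 (Q(U) = 7 + ((4**2 + 4) - 3) = 7 + ((16 + 4) - 3) = 7 + (20 - 3) = 7 + 17 = 24)
(-257 - 434)*((Q(1) - 1*106) - 206) = (-257 - 434)*((24 - 1*106) - 206) = -691*((24 - 106) - 206) = -691*(-82 - 206) = -691*(-288) = 199008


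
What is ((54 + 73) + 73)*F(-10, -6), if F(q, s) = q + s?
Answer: -3200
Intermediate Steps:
((54 + 73) + 73)*F(-10, -6) = ((54 + 73) + 73)*(-10 - 6) = (127 + 73)*(-16) = 200*(-16) = -3200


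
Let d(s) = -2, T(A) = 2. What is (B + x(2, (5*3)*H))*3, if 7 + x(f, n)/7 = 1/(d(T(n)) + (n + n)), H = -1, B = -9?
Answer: -5589/32 ≈ -174.66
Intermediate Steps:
x(f, n) = -49 + 7/(-2 + 2*n) (x(f, n) = -49 + 7/(-2 + (n + n)) = -49 + 7/(-2 + 2*n))
(B + x(2, (5*3)*H))*3 = (-9 + 7*(15 - 14*5*3*(-1))/(2*(-1 + (5*3)*(-1))))*3 = (-9 + 7*(15 - 210*(-1))/(2*(-1 + 15*(-1))))*3 = (-9 + 7*(15 - 14*(-15))/(2*(-1 - 15)))*3 = (-9 + (7/2)*(15 + 210)/(-16))*3 = (-9 + (7/2)*(-1/16)*225)*3 = (-9 - 1575/32)*3 = -1863/32*3 = -5589/32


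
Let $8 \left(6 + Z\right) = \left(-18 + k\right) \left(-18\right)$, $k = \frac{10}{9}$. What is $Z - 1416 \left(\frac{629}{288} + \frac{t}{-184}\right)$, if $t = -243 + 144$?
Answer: $- \frac{1054997}{276} \approx -3822.5$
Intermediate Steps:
$t = -99$
$k = \frac{10}{9}$ ($k = 10 \cdot \frac{1}{9} = \frac{10}{9} \approx 1.1111$)
$Z = 32$ ($Z = -6 + \frac{\left(-18 + \frac{10}{9}\right) \left(-18\right)}{8} = -6 + \frac{\left(- \frac{152}{9}\right) \left(-18\right)}{8} = -6 + \frac{1}{8} \cdot 304 = -6 + 38 = 32$)
$Z - 1416 \left(\frac{629}{288} + \frac{t}{-184}\right) = 32 - 1416 \left(\frac{629}{288} - \frac{99}{-184}\right) = 32 - 1416 \left(629 \cdot \frac{1}{288} - - \frac{99}{184}\right) = 32 - 1416 \left(\frac{629}{288} + \frac{99}{184}\right) = 32 - \frac{1063829}{276} = - \frac{1054997}{276}$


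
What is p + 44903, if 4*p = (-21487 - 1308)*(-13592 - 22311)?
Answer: 818588497/4 ≈ 2.0465e+8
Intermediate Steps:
p = 818408885/4 (p = ((-21487 - 1308)*(-13592 - 22311))/4 = (-22795*(-35903))/4 = (¼)*818408885 = 818408885/4 ≈ 2.0460e+8)
p + 44903 = 818408885/4 + 44903 = 818588497/4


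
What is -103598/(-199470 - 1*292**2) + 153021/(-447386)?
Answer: 1389006707/63693002662 ≈ 0.021808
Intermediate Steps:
-103598/(-199470 - 1*292**2) + 153021/(-447386) = -103598/(-199470 - 1*85264) + 153021*(-1/447386) = -103598/(-199470 - 85264) - 153021/447386 = -103598/(-284734) - 153021/447386 = -103598*(-1/284734) - 153021/447386 = 51799/142367 - 153021/447386 = 1389006707/63693002662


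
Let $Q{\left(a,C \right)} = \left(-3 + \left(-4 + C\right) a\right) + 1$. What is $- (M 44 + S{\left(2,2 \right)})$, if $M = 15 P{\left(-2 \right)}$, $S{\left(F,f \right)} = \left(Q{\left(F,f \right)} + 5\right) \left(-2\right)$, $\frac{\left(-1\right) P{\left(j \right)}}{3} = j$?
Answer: $-3962$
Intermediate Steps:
$Q{\left(a,C \right)} = -2 + a \left(-4 + C\right)$ ($Q{\left(a,C \right)} = \left(-3 + a \left(-4 + C\right)\right) + 1 = -2 + a \left(-4 + C\right)$)
$P{\left(j \right)} = - 3 j$
$S{\left(F,f \right)} = -6 + 8 F - 2 F f$ ($S{\left(F,f \right)} = \left(\left(-2 - 4 F + f F\right) + 5\right) \left(-2\right) = \left(\left(-2 - 4 F + F f\right) + 5\right) \left(-2\right) = \left(3 - 4 F + F f\right) \left(-2\right) = -6 + 8 F - 2 F f$)
$M = 90$ ($M = 15 \left(\left(-3\right) \left(-2\right)\right) = 15 \cdot 6 = 90$)
$- (M 44 + S{\left(2,2 \right)}) = - (90 \cdot 44 - \left(-10 + 8\right)) = - (3960 - -2) = - (3960 + 2) = \left(-1\right) 3962 = -3962$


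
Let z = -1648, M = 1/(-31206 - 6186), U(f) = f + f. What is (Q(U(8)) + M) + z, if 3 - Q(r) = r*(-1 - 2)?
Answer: -59715025/37392 ≈ -1597.0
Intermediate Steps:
U(f) = 2*f
Q(r) = 3 + 3*r (Q(r) = 3 - r*(-1 - 2) = 3 - r*(-3) = 3 - (-3)*r = 3 + 3*r)
M = -1/37392 (M = 1/(-37392) = -1/37392 ≈ -2.6744e-5)
(Q(U(8)) + M) + z = ((3 + 3*(2*8)) - 1/37392) - 1648 = ((3 + 3*16) - 1/37392) - 1648 = ((3 + 48) - 1/37392) - 1648 = (51 - 1/37392) - 1648 = 1906991/37392 - 1648 = -59715025/37392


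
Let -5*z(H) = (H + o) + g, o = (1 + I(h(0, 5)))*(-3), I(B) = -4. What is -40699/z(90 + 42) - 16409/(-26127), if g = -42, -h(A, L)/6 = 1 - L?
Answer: 590926484/287397 ≈ 2056.1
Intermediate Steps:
h(A, L) = -6 + 6*L (h(A, L) = -6*(1 - L) = -6 + 6*L)
o = 9 (o = (1 - 4)*(-3) = -3*(-3) = 9)
z(H) = 33/5 - H/5 (z(H) = -((H + 9) - 42)/5 = -((9 + H) - 42)/5 = -(-33 + H)/5 = 33/5 - H/5)
-40699/z(90 + 42) - 16409/(-26127) = -40699/(33/5 - (90 + 42)/5) - 16409/(-26127) = -40699/(33/5 - 1/5*132) - 16409*(-1/26127) = -40699/(33/5 - 132/5) + 16409/26127 = -40699/(-99/5) + 16409/26127 = -40699*(-5/99) + 16409/26127 = 203495/99 + 16409/26127 = 590926484/287397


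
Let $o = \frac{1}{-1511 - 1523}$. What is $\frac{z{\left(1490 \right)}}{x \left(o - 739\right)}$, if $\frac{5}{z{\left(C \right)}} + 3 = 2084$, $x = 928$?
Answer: $- \frac{7585}{2164961957168} \approx -3.5035 \cdot 10^{-9}$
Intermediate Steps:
$o = - \frac{1}{3034}$ ($o = \frac{1}{-3034} = - \frac{1}{3034} \approx -0.0003296$)
$z{\left(C \right)} = \frac{5}{2081}$ ($z{\left(C \right)} = \frac{5}{-3 + 2084} = \frac{5}{2081}$)
$\frac{z{\left(1490 \right)}}{x \left(o - 739\right)} = \frac{5}{2081 \cdot 928 \left(- \frac{1}{3034} - 739\right)} = \frac{5}{2081 \cdot 928 \left(- \frac{2242127}{3034}\right)} = \frac{5}{2081 \left(- \frac{1040346928}{1517}\right)} = \frac{5}{2081} \left(- \frac{1517}{1040346928}\right) = - \frac{7585}{2164961957168}$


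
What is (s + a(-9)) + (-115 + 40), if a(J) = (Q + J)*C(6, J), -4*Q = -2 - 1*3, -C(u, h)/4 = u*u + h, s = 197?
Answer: 959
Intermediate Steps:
C(u, h) = -4*h - 4*u**2 (C(u, h) = -4*(u*u + h) = -4*(u**2 + h) = -4*(h + u**2) = -4*h - 4*u**2)
Q = 5/4 (Q = -(-2 - 1*3)/4 = -(-2 - 3)/4 = -1/4*(-5) = 5/4 ≈ 1.2500)
a(J) = (-144 - 4*J)*(5/4 + J) (a(J) = (5/4 + J)*(-4*J - 4*6**2) = (5/4 + J)*(-4*J - 4*36) = (5/4 + J)*(-4*J - 144) = (5/4 + J)*(-144 - 4*J) = (-144 - 4*J)*(5/4 + J))
(s + a(-9)) + (-115 + 40) = (197 - (5 + 4*(-9))*(36 - 9)) + (-115 + 40) = (197 - 1*(5 - 36)*27) - 75 = (197 - 1*(-31)*27) - 75 = (197 + 837) - 75 = 1034 - 75 = 959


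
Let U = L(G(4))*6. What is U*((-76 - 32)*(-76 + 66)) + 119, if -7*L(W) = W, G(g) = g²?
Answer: -102847/7 ≈ -14692.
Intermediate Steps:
L(W) = -W/7
U = -96/7 (U = -⅐*4²*6 = -⅐*16*6 = -16/7*6 = -96/7 ≈ -13.714)
U*((-76 - 32)*(-76 + 66)) + 119 = -96*(-76 - 32)*(-76 + 66)/7 + 119 = -(-10368)*(-10)/7 + 119 = -96/7*1080 + 119 = -103680/7 + 119 = -102847/7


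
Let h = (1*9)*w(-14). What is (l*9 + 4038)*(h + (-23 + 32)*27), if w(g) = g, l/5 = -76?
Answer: 72306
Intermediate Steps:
l = -380 (l = 5*(-76) = -380)
h = -126 (h = (1*9)*(-14) = 9*(-14) = -126)
(l*9 + 4038)*(h + (-23 + 32)*27) = (-380*9 + 4038)*(-126 + (-23 + 32)*27) = (-3420 + 4038)*(-126 + 9*27) = 618*(-126 + 243) = 618*117 = 72306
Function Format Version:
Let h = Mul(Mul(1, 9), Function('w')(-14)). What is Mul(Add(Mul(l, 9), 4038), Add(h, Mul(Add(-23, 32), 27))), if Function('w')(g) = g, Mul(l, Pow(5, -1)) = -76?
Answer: 72306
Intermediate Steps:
l = -380 (l = Mul(5, -76) = -380)
h = -126 (h = Mul(Mul(1, 9), -14) = Mul(9, -14) = -126)
Mul(Add(Mul(l, 9), 4038), Add(h, Mul(Add(-23, 32), 27))) = Mul(Add(Mul(-380, 9), 4038), Add(-126, Mul(Add(-23, 32), 27))) = Mul(Add(-3420, 4038), Add(-126, Mul(9, 27))) = Mul(618, Add(-126, 243)) = Mul(618, 117) = 72306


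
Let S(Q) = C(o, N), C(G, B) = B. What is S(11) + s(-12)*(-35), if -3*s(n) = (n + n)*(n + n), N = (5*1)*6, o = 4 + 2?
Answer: 6750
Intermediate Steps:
o = 6
N = 30 (N = 5*6 = 30)
S(Q) = 30
s(n) = -4*n²/3 (s(n) = -(n + n)*(n + n)/3 = -2*n*2*n/3 = -4*n²/3)
S(11) + s(-12)*(-35) = 30 - 4/3*(-12)²*(-35) = 30 - 4/3*144*(-35) = 30 - 192*(-35) = 30 + 6720 = 6750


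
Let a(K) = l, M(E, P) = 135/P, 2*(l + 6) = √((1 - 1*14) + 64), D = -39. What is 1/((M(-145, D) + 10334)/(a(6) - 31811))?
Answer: -413621/134297 + 13*√51/268594 ≈ -3.0796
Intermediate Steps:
l = -6 + √51/2 (l = -6 + √((1 - 1*14) + 64)/2 = -6 + √((1 - 14) + 64)/2 = -6 + √(-13 + 64)/2 = -6 + √51/2 ≈ -2.4293)
a(K) = -6 + √51/2
1/((M(-145, D) + 10334)/(a(6) - 31811)) = 1/((135/(-39) + 10334)/((-6 + √51/2) - 31811)) = 1/((135*(-1/39) + 10334)/(-31817 + √51/2)) = 1/((-45/13 + 10334)/(-31817 + √51/2)) = 1/(134297/(13*(-31817 + √51/2))) = -413621/134297 + 13*√51/268594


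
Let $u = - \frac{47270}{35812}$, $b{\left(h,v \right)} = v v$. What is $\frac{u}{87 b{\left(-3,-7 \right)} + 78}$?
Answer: $- \frac{23635}{77729946} \approx -0.00030407$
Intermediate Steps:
$b{\left(h,v \right)} = v^{2}$
$u = - \frac{23635}{17906}$ ($u = \left(-47270\right) \frac{1}{35812} = - \frac{23635}{17906} \approx -1.3199$)
$\frac{u}{87 b{\left(-3,-7 \right)} + 78} = - \frac{23635}{17906 \left(87 \left(-7\right)^{2} + 78\right)} = - \frac{23635}{17906 \left(87 \cdot 49 + 78\right)} = - \frac{23635}{17906 \left(4263 + 78\right)} = - \frac{23635}{17906 \cdot 4341} = \left(- \frac{23635}{17906}\right) \frac{1}{4341} = - \frac{23635}{77729946}$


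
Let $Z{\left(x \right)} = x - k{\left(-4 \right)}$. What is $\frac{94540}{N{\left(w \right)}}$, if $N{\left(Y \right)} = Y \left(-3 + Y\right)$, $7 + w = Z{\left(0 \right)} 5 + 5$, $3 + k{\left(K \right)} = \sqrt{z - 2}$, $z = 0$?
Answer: $\frac{18908 i}{16 i + 23 \sqrt{2}} \approx 230.23 + 468.05 i$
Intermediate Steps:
$k{\left(K \right)} = -3 + i \sqrt{2}$ ($k{\left(K \right)} = -3 + \sqrt{0 - 2} = -3 + \sqrt{-2} = -3 + i \sqrt{2}$)
$Z{\left(x \right)} = 3 + x - i \sqrt{2}$ ($Z{\left(x \right)} = x - \left(-3 + i \sqrt{2}\right) = x + \left(3 - i \sqrt{2}\right) = 3 + x - i \sqrt{2}$)
$w = 13 - 5 i \sqrt{2}$ ($w = -7 + \left(\left(3 + 0 - i \sqrt{2}\right) 5 + 5\right) = -7 + \left(\left(3 - i \sqrt{2}\right) 5 + 5\right) = -7 + \left(\left(15 - 5 i \sqrt{2}\right) + 5\right) = -7 + \left(20 - 5 i \sqrt{2}\right) = 13 - 5 i \sqrt{2} \approx 13.0 - 7.0711 i$)
$\frac{94540}{N{\left(w \right)}} = \frac{94540}{\left(13 - 5 i \sqrt{2}\right) \left(-3 + \left(13 - 5 i \sqrt{2}\right)\right)} = \frac{94540}{\left(13 - 5 i \sqrt{2}\right) \left(10 - 5 i \sqrt{2}\right)} = \frac{94540}{\left(10 - 5 i \sqrt{2}\right) \left(13 - 5 i \sqrt{2}\right)}$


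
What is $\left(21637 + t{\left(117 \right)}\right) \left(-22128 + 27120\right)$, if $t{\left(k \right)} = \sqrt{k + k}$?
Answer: $108011904 + 14976 \sqrt{26} \approx 1.0809 \cdot 10^{8}$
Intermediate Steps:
$t{\left(k \right)} = \sqrt{2} \sqrt{k}$ ($t{\left(k \right)} = \sqrt{2 k} = \sqrt{2} \sqrt{k}$)
$\left(21637 + t{\left(117 \right)}\right) \left(-22128 + 27120\right) = \left(21637 + \sqrt{2} \sqrt{117}\right) \left(-22128 + 27120\right) = \left(21637 + \sqrt{2} \cdot 3 \sqrt{13}\right) 4992 = \left(21637 + 3 \sqrt{26}\right) 4992 = 108011904 + 14976 \sqrt{26}$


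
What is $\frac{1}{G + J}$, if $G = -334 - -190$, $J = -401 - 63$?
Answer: $- \frac{1}{608} \approx -0.0016447$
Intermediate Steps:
$J = -464$
$G = -144$ ($G = -334 + 190 = -144$)
$\frac{1}{G + J} = \frac{1}{-144 - 464} = \frac{1}{-608} = - \frac{1}{608}$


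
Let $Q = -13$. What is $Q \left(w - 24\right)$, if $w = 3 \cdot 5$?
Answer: $117$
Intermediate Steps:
$w = 15$
$Q \left(w - 24\right) = - 13 \left(15 - 24\right) = \left(-13\right) \left(-9\right) = 117$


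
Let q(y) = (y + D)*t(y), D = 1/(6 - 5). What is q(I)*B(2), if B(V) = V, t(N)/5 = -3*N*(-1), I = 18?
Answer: 10260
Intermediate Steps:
t(N) = 15*N (t(N) = 5*(-3*N*(-1)) = 5*(3*N) = 15*N)
D = 1 (D = 1/1 = 1)
q(y) = 15*y*(1 + y) (q(y) = (y + 1)*(15*y) = (1 + y)*(15*y) = 15*y*(1 + y))
q(I)*B(2) = (15*18*(1 + 18))*2 = (15*18*19)*2 = 5130*2 = 10260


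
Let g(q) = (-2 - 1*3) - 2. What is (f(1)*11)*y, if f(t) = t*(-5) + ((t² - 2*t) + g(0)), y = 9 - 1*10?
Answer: 143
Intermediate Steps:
y = -1 (y = 9 - 10 = -1)
g(q) = -7 (g(q) = (-2 - 3) - 2 = -5 - 2 = -7)
f(t) = -7 + t² - 7*t (f(t) = t*(-5) + ((t² - 2*t) - 7) = -5*t + (-7 + t² - 2*t) = -7 + t² - 7*t)
(f(1)*11)*y = ((-7 + 1² - 7*1)*11)*(-1) = ((-7 + 1 - 7)*11)*(-1) = -13*11*(-1) = -143*(-1) = 143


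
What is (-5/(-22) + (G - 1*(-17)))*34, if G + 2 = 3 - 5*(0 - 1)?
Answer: 8687/11 ≈ 789.73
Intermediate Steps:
G = 6 (G = -2 + (3 - 5*(0 - 1)) = -2 + (3 - 5*(-1)) = -2 + (3 + 5) = -2 + 8 = 6)
(-5/(-22) + (G - 1*(-17)))*34 = (-5/(-22) + (6 - 1*(-17)))*34 = (-5*(-1/22) + (6 + 17))*34 = (5/22 + 23)*34 = (511/22)*34 = 8687/11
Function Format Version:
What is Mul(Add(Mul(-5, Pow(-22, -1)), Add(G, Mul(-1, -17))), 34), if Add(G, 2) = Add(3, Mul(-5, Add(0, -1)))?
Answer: Rational(8687, 11) ≈ 789.73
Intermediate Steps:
G = 6 (G = Add(-2, Add(3, Mul(-5, Add(0, -1)))) = Add(-2, Add(3, Mul(-5, -1))) = Add(-2, Add(3, 5)) = Add(-2, 8) = 6)
Mul(Add(Mul(-5, Pow(-22, -1)), Add(G, Mul(-1, -17))), 34) = Mul(Add(Mul(-5, Pow(-22, -1)), Add(6, Mul(-1, -17))), 34) = Mul(Add(Mul(-5, Rational(-1, 22)), Add(6, 17)), 34) = Mul(Add(Rational(5, 22), 23), 34) = Mul(Rational(511, 22), 34) = Rational(8687, 11)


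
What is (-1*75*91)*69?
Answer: -470925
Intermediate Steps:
(-1*75*91)*69 = -75*91*69 = -6825*69 = -470925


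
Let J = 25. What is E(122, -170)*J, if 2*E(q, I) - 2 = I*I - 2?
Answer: 361250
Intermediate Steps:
E(q, I) = I²/2 (E(q, I) = 1 + (I*I - 2)/2 = 1 + (I² - 2)/2 = 1 + (-2 + I²)/2 = 1 + (-1 + I²/2) = I²/2)
E(122, -170)*J = ((½)*(-170)²)*25 = ((½)*28900)*25 = 14450*25 = 361250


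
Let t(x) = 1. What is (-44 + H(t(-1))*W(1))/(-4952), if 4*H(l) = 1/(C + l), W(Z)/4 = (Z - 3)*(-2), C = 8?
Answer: 49/5571 ≈ 0.0087955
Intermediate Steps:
W(Z) = 24 - 8*Z (W(Z) = 4*((Z - 3)*(-2)) = 4*((-3 + Z)*(-2)) = 4*(6 - 2*Z) = 24 - 8*Z)
H(l) = 1/(4*(8 + l))
(-44 + H(t(-1))*W(1))/(-4952) = (-44 + (1/(4*(8 + 1)))*(24 - 8*1))/(-4952) = (-44 + ((1/4)/9)*(24 - 8))*(-1/4952) = (-44 + ((1/4)*(1/9))*16)*(-1/4952) = (-44 + (1/36)*16)*(-1/4952) = (-44 + 4/9)*(-1/4952) = -392/9*(-1/4952) = 49/5571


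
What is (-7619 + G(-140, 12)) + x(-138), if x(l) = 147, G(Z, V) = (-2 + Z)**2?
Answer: 12692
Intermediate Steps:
(-7619 + G(-140, 12)) + x(-138) = (-7619 + (-2 - 140)**2) + 147 = (-7619 + (-142)**2) + 147 = (-7619 + 20164) + 147 = 12545 + 147 = 12692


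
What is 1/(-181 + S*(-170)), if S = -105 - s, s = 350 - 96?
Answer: 1/60849 ≈ 1.6434e-5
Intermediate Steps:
s = 254
S = -359 (S = -105 - 1*254 = -105 - 254 = -359)
1/(-181 + S*(-170)) = 1/(-181 - 359*(-170)) = 1/(-181 + 61030) = 1/60849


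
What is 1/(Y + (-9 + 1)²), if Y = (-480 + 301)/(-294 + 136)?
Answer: 158/10291 ≈ 0.015353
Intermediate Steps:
Y = 179/158 (Y = -179/(-158) = -179*(-1/158) = 179/158 ≈ 1.1329)
1/(Y + (-9 + 1)²) = 1/(179/158 + (-9 + 1)²) = 1/(179/158 + (-8)²) = 1/(179/158 + 64) = 1/(10291/158) = 158/10291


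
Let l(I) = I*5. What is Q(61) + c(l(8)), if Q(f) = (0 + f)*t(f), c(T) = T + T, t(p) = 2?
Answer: 202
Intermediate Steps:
l(I) = 5*I
c(T) = 2*T
Q(f) = 2*f (Q(f) = (0 + f)*2 = f*2 = 2*f)
Q(61) + c(l(8)) = 2*61 + 2*(5*8) = 122 + 2*40 = 122 + 80 = 202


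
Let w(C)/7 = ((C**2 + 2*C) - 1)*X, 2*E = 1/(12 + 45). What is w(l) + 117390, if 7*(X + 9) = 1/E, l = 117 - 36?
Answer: 460212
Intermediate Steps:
l = 81
E = 1/114 (E = 1/(2*(12 + 45)) = (1/2)/57 = (1/2)*(1/57) = 1/114 ≈ 0.0087719)
X = 51/7 (X = -9 + 1/(7*(1/114)) = -9 + (1/7)*114 = -9 + 114/7 = 51/7 ≈ 7.2857)
w(C) = -51 + 51*C**2 + 102*C (w(C) = 7*(((C**2 + 2*C) - 1)*(51/7)) = 7*((-1 + C**2 + 2*C)*(51/7)) = 7*(-51/7 + 51*C**2/7 + 102*C/7) = -51 + 51*C**2 + 102*C)
w(l) + 117390 = (-51 + 51*81**2 + 102*81) + 117390 = (-51 + 51*6561 + 8262) + 117390 = (-51 + 334611 + 8262) + 117390 = 342822 + 117390 = 460212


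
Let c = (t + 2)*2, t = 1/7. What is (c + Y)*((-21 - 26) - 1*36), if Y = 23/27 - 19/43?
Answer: -3167446/8127 ≈ -389.74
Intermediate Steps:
t = 1/7 ≈ 0.14286
Y = 476/1161 (Y = 23*(1/27) - 19*1/43 = 23/27 - 19/43 = 476/1161 ≈ 0.40999)
c = 30/7 (c = (1/7 + 2)*2 = (15/7)*2 = 30/7 ≈ 4.2857)
(c + Y)*((-21 - 26) - 1*36) = (30/7 + 476/1161)*((-21 - 26) - 1*36) = 38162*(-47 - 36)/8127 = (38162/8127)*(-83) = -3167446/8127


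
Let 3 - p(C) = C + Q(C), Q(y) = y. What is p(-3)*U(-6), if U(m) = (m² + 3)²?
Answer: 13689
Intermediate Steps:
U(m) = (3 + m²)²
p(C) = 3 - 2*C (p(C) = 3 - (C + C) = 3 - 2*C)
p(-3)*U(-6) = (3 - 2*(-3))*(3 + (-6)²)² = (3 + 6)*(3 + 36)² = 9*39² = 9*1521 = 13689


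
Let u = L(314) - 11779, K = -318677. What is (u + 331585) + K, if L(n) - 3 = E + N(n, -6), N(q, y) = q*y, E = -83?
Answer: -835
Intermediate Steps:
L(n) = -80 - 6*n (L(n) = 3 + (-83 + n*(-6)) = 3 + (-83 - 6*n) = -80 - 6*n)
u = -13743 (u = (-80 - 6*314) - 11779 = (-80 - 1884) - 11779 = -1964 - 11779 = -13743)
(u + 331585) + K = (-13743 + 331585) - 318677 = 317842 - 318677 = -835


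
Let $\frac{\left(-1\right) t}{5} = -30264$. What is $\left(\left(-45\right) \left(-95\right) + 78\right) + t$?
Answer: $155673$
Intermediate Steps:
$t = 151320$ ($t = \left(-5\right) \left(-30264\right) = 151320$)
$\left(\left(-45\right) \left(-95\right) + 78\right) + t = \left(\left(-45\right) \left(-95\right) + 78\right) + 151320 = \left(4275 + 78\right) + 151320 = 4353 + 151320 = 155673$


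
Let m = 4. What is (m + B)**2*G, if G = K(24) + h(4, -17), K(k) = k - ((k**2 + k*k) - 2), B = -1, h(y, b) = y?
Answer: -10098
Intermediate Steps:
K(k) = 2 + k - 2*k**2 (K(k) = k - ((k**2 + k**2) - 2) = k - (2*k**2 - 2) = k - (-2 + 2*k**2) = k + (2 - 2*k**2) = 2 + k - 2*k**2)
G = -1122 (G = (2 + 24 - 2*24**2) + 4 = (2 + 24 - 2*576) + 4 = (2 + 24 - 1152) + 4 = -1126 + 4 = -1122)
(m + B)**2*G = (4 - 1)**2*(-1122) = 3**2*(-1122) = 9*(-1122) = -10098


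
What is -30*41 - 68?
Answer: -1298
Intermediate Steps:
-30*41 - 68 = -1230 - 68 = -1298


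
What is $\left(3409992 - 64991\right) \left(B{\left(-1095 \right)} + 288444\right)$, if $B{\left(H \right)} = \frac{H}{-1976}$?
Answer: $\frac{1906538308421439}{1976} \approx 9.6485 \cdot 10^{11}$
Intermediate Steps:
$B{\left(H \right)} = - \frac{H}{1976}$ ($B{\left(H \right)} = H \left(- \frac{1}{1976}\right) = - \frac{H}{1976}$)
$\left(3409992 - 64991\right) \left(B{\left(-1095 \right)} + 288444\right) = \left(3409992 - 64991\right) \left(\left(- \frac{1}{1976}\right) \left(-1095\right) + 288444\right) = 3345001 \left(\frac{1095}{1976} + 288444\right) = 3345001 \cdot \frac{569966439}{1976} = \frac{1906538308421439}{1976}$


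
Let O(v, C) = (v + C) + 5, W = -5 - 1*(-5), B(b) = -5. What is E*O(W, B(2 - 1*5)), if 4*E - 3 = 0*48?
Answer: 0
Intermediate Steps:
W = 0 (W = -5 + 5 = 0)
E = ¾ (E = ¾ + (0*48)/4 = ¾ + (¼)*0 = ¾ + 0 = ¾ ≈ 0.75000)
O(v, C) = 5 + C + v (O(v, C) = (C + v) + 5 = 5 + C + v)
E*O(W, B(2 - 1*5)) = 3*(5 - 5 + 0)/4 = (¾)*0 = 0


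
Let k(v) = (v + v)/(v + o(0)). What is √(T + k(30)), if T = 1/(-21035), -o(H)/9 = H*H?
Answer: √884921415/21035 ≈ 1.4142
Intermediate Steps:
o(H) = -9*H² (o(H) = -9*H*H = -9*H²)
k(v) = 2 (k(v) = (v + v)/(v - 9*0²) = (2*v)/(v - 9*0) = (2*v)/(v + 0) = (2*v)/v = 2)
T = -1/21035 ≈ -4.7540e-5
√(T + k(30)) = √(-1/21035 + 2) = √(42069/21035) = √884921415/21035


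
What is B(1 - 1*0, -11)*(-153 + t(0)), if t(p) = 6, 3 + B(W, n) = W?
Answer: 294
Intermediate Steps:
B(W, n) = -3 + W
B(1 - 1*0, -11)*(-153 + t(0)) = (-3 + (1 - 1*0))*(-153 + 6) = (-3 + (1 + 0))*(-147) = (-3 + 1)*(-147) = -2*(-147) = 294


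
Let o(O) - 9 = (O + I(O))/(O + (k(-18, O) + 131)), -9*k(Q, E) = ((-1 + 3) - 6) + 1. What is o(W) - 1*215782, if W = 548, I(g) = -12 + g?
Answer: -219871061/1019 ≈ -2.1577e+5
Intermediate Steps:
k(Q, E) = ⅓ (k(Q, E) = -(((-1 + 3) - 6) + 1)/9 = -((2 - 6) + 1)/9 = -(-4 + 1)/9 = -⅑*(-3) = ⅓)
o(O) = 9 + (-12 + 2*O)/(394/3 + O) (o(O) = 9 + (O + (-12 + O))/(O + (⅓ + 131)) = 9 + (-12 + 2*O)/(O + 394/3) = 9 + (-12 + 2*O)/(394/3 + O))
o(W) - 1*215782 = 3*(1170 + 11*548)/(394 + 3*548) - 1*215782 = 3*(1170 + 6028)/(394 + 1644) - 215782 = 3*7198/2038 - 215782 = 3*(1/2038)*7198 - 215782 = 10797/1019 - 215782 = -219871061/1019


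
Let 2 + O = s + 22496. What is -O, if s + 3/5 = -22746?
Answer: 1263/5 ≈ 252.60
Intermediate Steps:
s = -113733/5 (s = -⅗ - 22746 = -113733/5 ≈ -22747.)
O = -1263/5 (O = -2 + (-113733/5 + 22496) = -2 - 1253/5 = -1263/5 ≈ -252.60)
-O = -1*(-1263/5) = 1263/5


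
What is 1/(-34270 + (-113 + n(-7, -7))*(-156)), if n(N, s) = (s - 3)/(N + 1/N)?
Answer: -5/84302 ≈ -5.9311e-5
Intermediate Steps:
n(N, s) = (-3 + s)/(N + 1/N)
1/(-34270 + (-113 + n(-7, -7))*(-156)) = 1/(-34270 + (-113 - 7*(-3 - 7)/(1 + (-7)**2))*(-156)) = 1/(-34270 + (-113 - 7*(-10)/(1 + 49))*(-156)) = 1/(-34270 + (-113 - 7*(-10)/50)*(-156)) = 1/(-34270 + (-113 - 7*1/50*(-10))*(-156)) = 1/(-34270 + (-113 + 7/5)*(-156)) = 1/(-34270 - 558/5*(-156)) = 1/(-34270 + 87048/5) = 1/(-84302/5) = -5/84302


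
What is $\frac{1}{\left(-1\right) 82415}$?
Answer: $- \frac{1}{82415} \approx -1.2134 \cdot 10^{-5}$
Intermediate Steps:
$\frac{1}{\left(-1\right) 82415} = \frac{1}{-82415} = - \frac{1}{82415}$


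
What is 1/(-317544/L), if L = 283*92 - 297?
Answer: -25739/317544 ≈ -0.081056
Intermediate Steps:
L = 25739 (L = 26036 - 297 = 25739)
1/(-317544/L) = 1/(-317544/25739) = -25739/317544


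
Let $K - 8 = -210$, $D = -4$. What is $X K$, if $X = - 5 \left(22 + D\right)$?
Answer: $18180$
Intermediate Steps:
$K = -202$ ($K = 8 - 210 = -202$)
$X = -90$ ($X = - 5 \left(22 - 4\right) = \left(-5\right) 18 = -90$)
$X K = \left(-90\right) \left(-202\right) = 18180$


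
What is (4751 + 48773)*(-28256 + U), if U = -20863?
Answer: -2629045356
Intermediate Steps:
(4751 + 48773)*(-28256 + U) = (4751 + 48773)*(-28256 - 20863) = 53524*(-49119) = -2629045356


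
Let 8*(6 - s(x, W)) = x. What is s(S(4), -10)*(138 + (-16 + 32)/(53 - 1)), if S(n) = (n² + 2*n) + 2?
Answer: 9889/26 ≈ 380.35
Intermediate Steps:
S(n) = 2 + n² + 2*n
s(x, W) = 6 - x/8
s(S(4), -10)*(138 + (-16 + 32)/(53 - 1)) = (6 - (2 + 4² + 2*4)/8)*(138 + (-16 + 32)/(53 - 1)) = (6 - (2 + 16 + 8)/8)*(138 + 16/52) = (6 - ⅛*26)*(138 + 16*(1/52)) = (6 - 13/4)*(138 + 4/13) = (11/4)*(1798/13) = 9889/26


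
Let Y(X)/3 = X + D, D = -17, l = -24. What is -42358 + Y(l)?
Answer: -42481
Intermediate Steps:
Y(X) = -51 + 3*X (Y(X) = 3*(X - 17) = 3*(-17 + X) = -51 + 3*X)
-42358 + Y(l) = -42358 + (-51 + 3*(-24)) = -42358 + (-51 - 72) = -42358 - 123 = -42481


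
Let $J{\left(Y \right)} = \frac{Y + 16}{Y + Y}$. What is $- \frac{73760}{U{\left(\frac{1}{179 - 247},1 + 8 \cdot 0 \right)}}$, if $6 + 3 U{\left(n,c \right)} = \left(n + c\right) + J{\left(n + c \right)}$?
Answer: $- \frac{1008151680}{16423} \approx -61387.0$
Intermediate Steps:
$J{\left(Y \right)} = \frac{16 + Y}{2 Y}$
$U{\left(n,c \right)} = -2 + \frac{c}{3} + \frac{n}{3} + \frac{16 + c + n}{6 \left(c + n\right)}$ ($U{\left(n,c \right)} = -2 + \frac{\left(n + c\right) + \frac{16 + \left(n + c\right)}{2 \left(n + c\right)}}{3} = -2 + \frac{\left(c + n\right) + \frac{16 + \left(c + n\right)}{2 \left(c + n\right)}}{3} = -2 + \frac{\left(c + n\right) + \frac{16 + c + n}{2 \left(c + n\right)}}{3} = -2 + \frac{c + n + \frac{16 + c + n}{2 \left(c + n\right)}}{3} = -2 + \left(\frac{c}{3} + \frac{n}{3} + \frac{16 + c + n}{6 \left(c + n\right)}\right) = -2 + \frac{c}{3} + \frac{n}{3} + \frac{16 + c + n}{6 \left(c + n\right)}$)
$- \frac{73760}{U{\left(\frac{1}{179 - 247},1 + 8 \cdot 0 \right)}} = - \frac{73760}{\frac{1}{6} \frac{1}{\left(1 + 8 \cdot 0\right) + \frac{1}{179 - 247}} \left(16 + \left(1 + 8 \cdot 0\right) + \frac{1}{179 - 247} + 2 \left(\left(1 + 8 \cdot 0\right) + \frac{1}{179 - 247}\right) \left(-6 + \left(1 + 8 \cdot 0\right) + \frac{1}{179 - 247}\right)\right)} = - \frac{73760}{\frac{1}{6} \frac{1}{\left(1 + 0\right) + \frac{1}{-68}} \left(16 + \left(1 + 0\right) + \frac{1}{-68} + 2 \left(\left(1 + 0\right) + \frac{1}{-68}\right) \left(-6 + \left(1 + 0\right) + \frac{1}{-68}\right)\right)} = - \frac{73760}{\frac{1}{6} \frac{1}{1 - \frac{1}{68}} \left(16 + 1 - \frac{1}{68} + 2 \left(1 - \frac{1}{68}\right) \left(-6 + 1 - \frac{1}{68}\right)\right)} = - \frac{73760}{\frac{1}{6} \frac{1}{\frac{67}{68}} \left(16 + 1 - \frac{1}{68} + 2 \cdot \frac{67}{68} \left(- \frac{341}{68}\right)\right)} = - \frac{73760}{\frac{1}{6} \cdot \frac{68}{67} \left(16 + 1 - \frac{1}{68} - \frac{22847}{2312}\right)} = - \frac{73760}{\frac{1}{6} \cdot \frac{68}{67} \cdot \frac{16423}{2312}} = - \frac{73760}{\frac{16423}{13668}} = \left(-73760\right) \frac{13668}{16423} = - \frac{1008151680}{16423}$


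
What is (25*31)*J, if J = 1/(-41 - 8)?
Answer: -775/49 ≈ -15.816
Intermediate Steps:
J = -1/49 (J = 1/(-49) = -1/49 ≈ -0.020408)
(25*31)*J = (25*31)*(-1/49) = 775*(-1/49) = -775/49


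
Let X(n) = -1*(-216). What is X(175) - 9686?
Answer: -9470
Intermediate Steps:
X(n) = 216
X(175) - 9686 = 216 - 9686 = -9470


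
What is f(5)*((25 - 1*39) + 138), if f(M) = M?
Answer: 620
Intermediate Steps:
f(5)*((25 - 1*39) + 138) = 5*((25 - 1*39) + 138) = 5*((25 - 39) + 138) = 5*(-14 + 138) = 5*124 = 620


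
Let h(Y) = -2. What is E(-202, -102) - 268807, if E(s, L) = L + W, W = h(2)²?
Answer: -268905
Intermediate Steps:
W = 4 (W = (-2)² = 4)
E(s, L) = 4 + L (E(s, L) = L + 4 = 4 + L)
E(-202, -102) - 268807 = (4 - 102) - 268807 = -98 - 268807 = -268905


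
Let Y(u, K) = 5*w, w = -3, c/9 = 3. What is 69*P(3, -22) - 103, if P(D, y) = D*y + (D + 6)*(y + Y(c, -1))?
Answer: -27634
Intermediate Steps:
c = 27 (c = 9*3 = 27)
Y(u, K) = -15 (Y(u, K) = 5*(-3) = -15)
P(D, y) = D*y + (-15 + y)*(6 + D) (P(D, y) = D*y + (D + 6)*(y - 15) = D*y + (6 + D)*(-15 + y) = D*y + (-15 + y)*(6 + D))
69*P(3, -22) - 103 = 69*(-90 - 15*3 + 6*(-22) + 2*3*(-22)) - 103 = 69*(-90 - 45 - 132 - 132) - 103 = 69*(-399) - 103 = -27531 - 103 = -27634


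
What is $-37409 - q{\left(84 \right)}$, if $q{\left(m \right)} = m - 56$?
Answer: $-37437$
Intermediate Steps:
$q{\left(m \right)} = -56 + m$ ($q{\left(m \right)} = m - 56 = -56 + m$)
$-37409 - q{\left(84 \right)} = -37409 - \left(-56 + 84\right) = -37409 - 28 = -37437$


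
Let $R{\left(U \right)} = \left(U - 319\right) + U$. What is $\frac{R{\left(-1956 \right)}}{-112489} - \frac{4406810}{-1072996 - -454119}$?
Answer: $\frac{498336118677}{69616854853} \approx 7.1583$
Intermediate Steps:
$R{\left(U \right)} = -319 + 2 U$ ($R{\left(U \right)} = \left(-319 + U\right) + U = -319 + 2 U$)
$\frac{R{\left(-1956 \right)}}{-112489} - \frac{4406810}{-1072996 - -454119} = \frac{-319 + 2 \left(-1956\right)}{-112489} - \frac{4406810}{-1072996 - -454119} = \left(-319 - 3912\right) \left(- \frac{1}{112489}\right) - \frac{4406810}{-1072996 + 454119} = \left(-4231\right) \left(- \frac{1}{112489}\right) - \frac{4406810}{-618877} = \frac{4231}{112489} - - \frac{4406810}{618877} = \frac{4231}{112489} + \frac{4406810}{618877} = \frac{498336118677}{69616854853}$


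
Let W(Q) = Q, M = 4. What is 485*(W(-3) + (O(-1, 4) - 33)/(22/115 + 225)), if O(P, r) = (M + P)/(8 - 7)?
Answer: -39353385/25897 ≈ -1519.6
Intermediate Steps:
O(P, r) = 4 + P (O(P, r) = (4 + P)/(8 - 7) = (4 + P)/1 = (4 + P)*1 = 4 + P)
485*(W(-3) + (O(-1, 4) - 33)/(22/115 + 225)) = 485*(-3 + ((4 - 1) - 33)/(22/115 + 225)) = 485*(-3 + (3 - 33)/(22*(1/115) + 225)) = 485*(-3 - 30/(22/115 + 225)) = 485*(-3 - 30/25897/115) = 485*(-3 - 30*115/25897) = 485*(-3 - 3450/25897) = 485*(-81141/25897) = -39353385/25897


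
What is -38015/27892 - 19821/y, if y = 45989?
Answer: -2301119167/1282725188 ≈ -1.7939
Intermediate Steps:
-38015/27892 - 19821/y = -38015/27892 - 19821/45989 = -2301119167/1282725188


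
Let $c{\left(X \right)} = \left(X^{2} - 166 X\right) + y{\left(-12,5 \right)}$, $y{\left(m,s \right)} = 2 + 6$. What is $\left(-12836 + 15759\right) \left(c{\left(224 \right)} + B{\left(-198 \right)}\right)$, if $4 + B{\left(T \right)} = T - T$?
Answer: $37987308$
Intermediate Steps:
$y{\left(m,s \right)} = 8$
$c{\left(X \right)} = 8 + X^{2} - 166 X$ ($c{\left(X \right)} = \left(X^{2} - 166 X\right) + 8 = 8 + X^{2} - 166 X$)
$B{\left(T \right)} = -4$ ($B{\left(T \right)} = -4 + \left(T - T\right) = -4 + 0 = -4$)
$\left(-12836 + 15759\right) \left(c{\left(224 \right)} + B{\left(-198 \right)}\right) = \left(-12836 + 15759\right) \left(\left(8 + 224^{2} - 37184\right) - 4\right) = 2923 \left(\left(8 + 50176 - 37184\right) - 4\right) = 2923 \left(13000 - 4\right) = 2923 \cdot 12996 = 37987308$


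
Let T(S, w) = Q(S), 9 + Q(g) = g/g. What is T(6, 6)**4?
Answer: 4096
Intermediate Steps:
Q(g) = -8 (Q(g) = -9 + g/g = -9 + 1 = -8)
T(S, w) = -8
T(6, 6)**4 = (-8)**4 = 4096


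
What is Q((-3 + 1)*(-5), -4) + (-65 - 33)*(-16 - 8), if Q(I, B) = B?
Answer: 2348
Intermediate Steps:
Q((-3 + 1)*(-5), -4) + (-65 - 33)*(-16 - 8) = -4 + (-65 - 33)*(-16 - 8) = -4 - 98*(-24) = -4 + 2352 = 2348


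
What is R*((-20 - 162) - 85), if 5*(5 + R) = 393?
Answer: -98256/5 ≈ -19651.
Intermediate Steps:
R = 368/5 (R = -5 + (1/5)*393 = -5 + 393/5 = 368/5 ≈ 73.600)
R*((-20 - 162) - 85) = 368*((-20 - 162) - 85)/5 = 368*(-182 - 85)/5 = (368/5)*(-267) = -98256/5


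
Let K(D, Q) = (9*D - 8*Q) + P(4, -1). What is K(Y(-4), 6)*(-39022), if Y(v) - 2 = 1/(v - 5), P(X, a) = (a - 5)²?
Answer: -195110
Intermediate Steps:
P(X, a) = (-5 + a)²
Y(v) = 2 + 1/(-5 + v) (Y(v) = 2 + 1/(v - 5) = 2 + 1/(-5 + v))
K(D, Q) = 36 - 8*Q + 9*D (K(D, Q) = (9*D - 8*Q) + (-5 - 1)² = (-8*Q + 9*D) + (-6)² = (-8*Q + 9*D) + 36 = 36 - 8*Q + 9*D)
K(Y(-4), 6)*(-39022) = (36 - 8*6 + 9*((-9 + 2*(-4))/(-5 - 4)))*(-39022) = (36 - 48 + 9*((-9 - 8)/(-9)))*(-39022) = (36 - 48 + 9*(-⅑*(-17)))*(-39022) = (36 - 48 + 9*(17/9))*(-39022) = (36 - 48 + 17)*(-39022) = 5*(-39022) = -195110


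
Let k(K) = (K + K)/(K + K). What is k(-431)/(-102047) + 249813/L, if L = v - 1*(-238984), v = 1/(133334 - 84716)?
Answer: 30229045744885/28918935340471 ≈ 1.0453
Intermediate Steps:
v = 1/48618 ≈ 2.0569e-5
k(K) = 1 (k(K) = (2*K)/((2*K)) = (2*K)*(1/(2*K)) = 1)
L = 11618924113/48618 (L = 1/48618 - 1*(-238984) = 1/48618 + 238984 = 11618924113/48618 ≈ 2.3898e+5)
k(-431)/(-102047) + 249813/L = 1/(-102047) + 249813/(11618924113/48618) = 1*(-1/102047) + 249813*(48618/11618924113) = -1/102047 + 296229474/283388393 = 30229045744885/28918935340471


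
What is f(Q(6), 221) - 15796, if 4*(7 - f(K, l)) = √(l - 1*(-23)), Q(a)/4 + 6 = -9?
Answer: -15789 - √61/2 ≈ -15793.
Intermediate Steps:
Q(a) = -60 (Q(a) = -24 + 4*(-9) = -24 - 36 = -60)
f(K, l) = 7 - √(23 + l)/4 (f(K, l) = 7 - √(l - 1*(-23))/4 = 7 - √(l + 23)/4 = 7 - √(23 + l)/4)
f(Q(6), 221) - 15796 = (7 - √(23 + 221)/4) - 15796 = (7 - √61/2) - 15796 = -15789 - √61/2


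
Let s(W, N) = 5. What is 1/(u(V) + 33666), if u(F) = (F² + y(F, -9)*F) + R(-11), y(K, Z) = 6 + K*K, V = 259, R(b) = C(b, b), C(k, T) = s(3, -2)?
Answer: 1/17476285 ≈ 5.7220e-8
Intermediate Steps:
C(k, T) = 5
R(b) = 5
y(K, Z) = 6 + K²
u(F) = 5 + F² + F*(6 + F²) (u(F) = (F² + (6 + F²)*F) + 5 = (F² + F*(6 + F²)) + 5 = 5 + F² + F*(6 + F²))
1/(u(V) + 33666) = 1/((5 + 259² + 259*(6 + 259²)) + 33666) = 1/((5 + 67081 + 259*(6 + 67081)) + 33666) = 1/((5 + 67081 + 259*67087) + 33666) = 1/((5 + 67081 + 17375533) + 33666) = 1/(17442619 + 33666) = 1/17476285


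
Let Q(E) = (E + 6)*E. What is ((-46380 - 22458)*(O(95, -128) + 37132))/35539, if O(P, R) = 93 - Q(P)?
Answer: -271713420/5077 ≈ -53519.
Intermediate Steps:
Q(E) = E*(6 + E) (Q(E) = (6 + E)*E = E*(6 + E))
O(P, R) = 93 - P*(6 + P)
((-46380 - 22458)*(O(95, -128) + 37132))/35539 = ((-46380 - 22458)*((93 - 1*95*(6 + 95)) + 37132))/35539 = -68838*((93 - 1*95*101) + 37132)*(1/35539) = -68838*((93 - 9595) + 37132)*(1/35539) = -68838*(-9502 + 37132)*(1/35539) = -68838*27630*(1/35539) = -1901993940*1/35539 = -271713420/5077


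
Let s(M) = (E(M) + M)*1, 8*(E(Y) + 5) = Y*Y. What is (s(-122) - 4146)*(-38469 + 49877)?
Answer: -27521800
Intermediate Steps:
E(Y) = -5 + Y²/8 (E(Y) = -5 + (Y*Y)/8 = -5 + Y²/8)
s(M) = -5 + M + M²/8 (s(M) = ((-5 + M²/8) + M)*1 = (-5 + M + M²/8)*1 = -5 + M + M²/8)
(s(-122) - 4146)*(-38469 + 49877) = ((-5 - 122 + (⅛)*(-122)²) - 4146)*(-38469 + 49877) = ((-5 - 122 + (⅛)*14884) - 4146)*11408 = ((-5 - 122 + 3721/2) - 4146)*11408 = (3467/2 - 4146)*11408 = -4825/2*11408 = -27521800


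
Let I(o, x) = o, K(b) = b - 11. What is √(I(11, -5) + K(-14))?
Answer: I*√14 ≈ 3.7417*I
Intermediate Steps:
K(b) = -11 + b
√(I(11, -5) + K(-14)) = √(11 + (-11 - 14)) = √(11 - 25) = √(-14) = I*√14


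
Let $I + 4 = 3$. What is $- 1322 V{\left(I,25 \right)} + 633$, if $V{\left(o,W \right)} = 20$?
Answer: $-25807$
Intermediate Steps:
$I = -1$ ($I = -4 + 3 = -1$)
$- 1322 V{\left(I,25 \right)} + 633 = \left(-1322\right) 20 + 633 = -26440 + 633 = -25807$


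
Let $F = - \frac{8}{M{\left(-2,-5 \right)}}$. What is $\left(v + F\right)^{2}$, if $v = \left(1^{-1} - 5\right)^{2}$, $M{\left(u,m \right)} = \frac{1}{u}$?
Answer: $1024$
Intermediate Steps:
$v = 16$ ($v = \left(1 - 5\right)^{2} = \left(-4\right)^{2} = 16$)
$F = 16$ ($F = - \frac{8}{\frac{1}{-2}} = - \frac{8}{- \frac{1}{2}} = \left(-8\right) \left(-2\right) = 16$)
$\left(v + F\right)^{2} = \left(16 + 16\right)^{2} = 32^{2} = 1024$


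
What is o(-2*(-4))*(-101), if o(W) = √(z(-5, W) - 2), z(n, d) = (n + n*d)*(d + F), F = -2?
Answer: -404*I*√17 ≈ -1665.7*I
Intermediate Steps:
z(n, d) = (-2 + d)*(n + d*n) (z(n, d) = (n + n*d)*(d - 2) = (n + d*n)*(-2 + d) = (-2 + d)*(n + d*n))
o(W) = √(8 - 5*W² + 5*W) (o(W) = √(-5*(-2 + W² - W) - 2) = √((10 - 5*W² + 5*W) - 2) = √(8 - 5*W² + 5*W))
o(-2*(-4))*(-101) = √(8 - 5*(-2*(-4))² + 5*(-2*(-4)))*(-101) = √(8 - 5*8² + 5*8)*(-101) = √(8 - 5*64 + 40)*(-101) = √(8 - 320 + 40)*(-101) = √(-272)*(-101) = (4*I*√17)*(-101) = -404*I*√17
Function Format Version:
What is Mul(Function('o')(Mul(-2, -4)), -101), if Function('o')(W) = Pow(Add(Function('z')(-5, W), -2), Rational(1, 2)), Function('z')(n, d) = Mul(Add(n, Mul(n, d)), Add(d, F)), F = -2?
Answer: Mul(-404, I, Pow(17, Rational(1, 2))) ≈ Mul(-1665.7, I)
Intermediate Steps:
Function('z')(n, d) = Mul(Add(-2, d), Add(n, Mul(d, n))) (Function('z')(n, d) = Mul(Add(n, Mul(n, d)), Add(d, -2)) = Mul(Add(n, Mul(d, n)), Add(-2, d)) = Mul(Add(-2, d), Add(n, Mul(d, n))))
Function('o')(W) = Pow(Add(8, Mul(-5, Pow(W, 2)), Mul(5, W)), Rational(1, 2)) (Function('o')(W) = Pow(Add(Mul(-5, Add(-2, Pow(W, 2), Mul(-1, W))), -2), Rational(1, 2)) = Pow(Add(Add(10, Mul(-5, Pow(W, 2)), Mul(5, W)), -2), Rational(1, 2)) = Pow(Add(8, Mul(-5, Pow(W, 2)), Mul(5, W)), Rational(1, 2)))
Mul(Function('o')(Mul(-2, -4)), -101) = Mul(Pow(Add(8, Mul(-5, Pow(Mul(-2, -4), 2)), Mul(5, Mul(-2, -4))), Rational(1, 2)), -101) = Mul(Pow(Add(8, Mul(-5, Pow(8, 2)), Mul(5, 8)), Rational(1, 2)), -101) = Mul(Pow(Add(8, Mul(-5, 64), 40), Rational(1, 2)), -101) = Mul(Pow(Add(8, -320, 40), Rational(1, 2)), -101) = Mul(Pow(-272, Rational(1, 2)), -101) = Mul(Mul(4, I, Pow(17, Rational(1, 2))), -101) = Mul(-404, I, Pow(17, Rational(1, 2)))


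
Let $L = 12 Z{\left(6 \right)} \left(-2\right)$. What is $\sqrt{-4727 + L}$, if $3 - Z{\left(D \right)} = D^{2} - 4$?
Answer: $i \sqrt{4031} \approx 63.49 i$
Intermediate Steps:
$Z{\left(D \right)} = 7 - D^{2}$ ($Z{\left(D \right)} = 3 - \left(D^{2} - 4\right) = 3 - \left(-4 + D^{2}\right) = 7 - D^{2}$)
$L = 696$ ($L = 12 \left(7 - 6^{2}\right) \left(-2\right) = 12 \left(7 - 36\right) \left(-2\right) = 12 \left(-29\right) \left(-2\right) = \left(-348\right) \left(-2\right) = 696$)
$\sqrt{-4727 + L} = \sqrt{-4727 + 696} = \sqrt{-4031} = i \sqrt{4031}$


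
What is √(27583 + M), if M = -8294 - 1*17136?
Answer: √2153 ≈ 46.400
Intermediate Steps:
M = -25430 (M = -8294 - 17136 = -25430)
√(27583 + M) = √(27583 - 25430) = √2153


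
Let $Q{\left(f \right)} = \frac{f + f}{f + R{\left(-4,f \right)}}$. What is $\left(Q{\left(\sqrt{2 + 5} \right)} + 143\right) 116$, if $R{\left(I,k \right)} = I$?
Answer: $\frac{147668}{9} - \frac{928 \sqrt{7}}{9} \approx 16135.0$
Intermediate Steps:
$Q{\left(f \right)} = \frac{2 f}{-4 + f}$ ($Q{\left(f \right)} = \frac{f + f}{f - 4} = \frac{2 f}{-4 + f}$)
$\left(Q{\left(\sqrt{2 + 5} \right)} + 143\right) 116 = \left(\frac{2 \sqrt{2 + 5}}{-4 + \sqrt{2 + 5}} + 143\right) 116 = \left(\frac{2 \sqrt{7}}{-4 + \sqrt{7}} + 143\right) 116 = \left(143 + \frac{2 \sqrt{7}}{-4 + \sqrt{7}}\right) 116 = 16588 + \frac{232 \sqrt{7}}{-4 + \sqrt{7}}$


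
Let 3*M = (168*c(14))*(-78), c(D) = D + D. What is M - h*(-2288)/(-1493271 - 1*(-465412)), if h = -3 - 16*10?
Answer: -125710894192/1027859 ≈ -1.2230e+5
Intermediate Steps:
h = -163 (h = -3 - 160 = -163)
c(D) = 2*D
M = -122304 (M = ((168*(2*14))*(-78))/3 = ((168*28)*(-78))/3 = (4704*(-78))/3 = (1/3)*(-366912) = -122304)
M - h*(-2288)/(-1493271 - 1*(-465412)) = -122304 - (-163*(-2288))/(-1493271 - 1*(-465412)) = -122304 - 372944/(-1493271 + 465412) = -122304 - 372944/(-1027859) = -122304 - 372944*(-1)/1027859 = -122304 - 1*(-372944/1027859) = -122304 + 372944/1027859 = -125710894192/1027859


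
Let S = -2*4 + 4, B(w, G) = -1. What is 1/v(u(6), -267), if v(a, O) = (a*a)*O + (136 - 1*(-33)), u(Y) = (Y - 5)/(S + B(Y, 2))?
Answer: 25/3958 ≈ 0.0063163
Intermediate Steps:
S = -4 (S = -8 + 4 = -4)
u(Y) = 1 - Y/5 (u(Y) = (Y - 5)/(-4 - 1) = (-5 + Y)/(-5) = (-5 + Y)*(-⅕) = 1 - Y/5)
v(a, O) = 169 + O*a² (v(a, O) = a²*O + (136 + 33) = O*a² + 169 = 169 + O*a²)
1/v(u(6), -267) = 1/(169 - 267*(1 - ⅕*6)²) = 1/(169 - 267*(1 - 6/5)²) = 1/(169 - 267*(-⅕)²) = 1/(169 - 267*1/25) = 1/(169 - 267/25) = 1/(3958/25) = 25/3958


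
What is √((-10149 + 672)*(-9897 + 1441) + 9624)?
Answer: 8*√1252299 ≈ 8952.5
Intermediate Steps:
√((-10149 + 672)*(-9897 + 1441) + 9624) = √(-9477*(-8456) + 9624) = √(80137512 + 9624) = √80147136 = 8*√1252299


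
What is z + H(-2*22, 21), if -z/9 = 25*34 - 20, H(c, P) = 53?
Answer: -7417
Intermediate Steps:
z = -7470 (z = -9*(25*34 - 20) = -9*(850 - 20) = -9*830 = -7470)
z + H(-2*22, 21) = -7470 + 53 = -7417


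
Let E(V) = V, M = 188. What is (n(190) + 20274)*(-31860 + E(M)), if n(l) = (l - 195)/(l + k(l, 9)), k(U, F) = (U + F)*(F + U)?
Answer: -25550522272888/39791 ≈ -6.4212e+8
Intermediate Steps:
k(U, F) = (F + U)² (k(U, F) = (F + U)*(F + U) = (F + U)²)
n(l) = (-195 + l)/(l + (9 + l)²) (n(l) = (l - 195)/(l + (9 + l)²) = (-195 + l)/(l + (9 + l)²))
(n(190) + 20274)*(-31860 + E(M)) = ((-195 + 190)/(190 + (9 + 190)²) + 20274)*(-31860 + 188) = (-5/(190 + 199²) + 20274)*(-31672) = (-5/(190 + 39601) + 20274)*(-31672) = (-5/39791 + 20274)*(-31672) = (806722729/39791)*(-31672) = -25550522272888/39791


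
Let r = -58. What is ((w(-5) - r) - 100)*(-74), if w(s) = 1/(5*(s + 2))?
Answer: 46694/15 ≈ 3112.9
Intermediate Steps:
w(s) = 1/(10 + 5*s) (w(s) = 1/(5*(2 + s)) = 1/(10 + 5*s))
((w(-5) - r) - 100)*(-74) = ((1/(5*(2 - 5)) - 1*(-58)) - 100)*(-74) = (((⅕)/(-3) + 58) - 100)*(-74) = (((⅕)*(-⅓) + 58) - 100)*(-74) = ((-1/15 + 58) - 100)*(-74) = (869/15 - 100)*(-74) = -631/15*(-74) = 46694/15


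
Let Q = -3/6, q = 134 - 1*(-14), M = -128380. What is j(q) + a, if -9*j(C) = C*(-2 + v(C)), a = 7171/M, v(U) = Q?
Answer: 47436061/1155420 ≈ 41.055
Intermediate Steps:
q = 148 (q = 134 + 14 = 148)
Q = -½ (Q = -3*⅙ = -½ ≈ -0.50000)
v(U) = -½
a = -7171/128380 (a = 7171/(-128380) = 7171*(-1/128380) = -7171/128380 ≈ -0.055858)
j(C) = 5*C/18 (j(C) = -C*(-2 - ½)/9 = -C*(-5)/(9*2) = -(-5)*C/18 = 5*C/18)
j(q) + a = (5/18)*148 - 7171/128380 = 370/9 - 7171/128380 = 47436061/1155420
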